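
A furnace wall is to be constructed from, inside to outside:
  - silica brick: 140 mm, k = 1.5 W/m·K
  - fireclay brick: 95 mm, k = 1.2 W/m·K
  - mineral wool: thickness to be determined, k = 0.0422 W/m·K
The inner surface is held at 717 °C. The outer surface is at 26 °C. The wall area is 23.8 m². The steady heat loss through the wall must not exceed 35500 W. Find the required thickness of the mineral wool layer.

L ≈ 12.3 mm

Using the resistance-network approach (series):
R_silica brick = L/(kA) = 0.14/(1.5×23.8) = 0.003922 K/W
R_fireclay brick = L/(kA) = 0.095/(1.2×23.8) = 0.003326 K/W
Sum of the known resistances R_other = 0.007248 K/W
Required total resistance R_tot = ΔT/Q_allow = 691/35500 = 0.01946 K/W
R_mineral wool = R_tot − R_other = 0.01222 K/W
L = R·k·A = 0.01222×0.0422×23.8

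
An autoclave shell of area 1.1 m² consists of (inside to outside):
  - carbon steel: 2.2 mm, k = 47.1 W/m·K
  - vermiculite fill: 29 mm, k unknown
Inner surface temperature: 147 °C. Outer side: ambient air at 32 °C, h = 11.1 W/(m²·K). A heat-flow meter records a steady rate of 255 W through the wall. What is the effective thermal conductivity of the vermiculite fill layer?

k ≈ 0.0714 W/(m·K)

Series thermal resistances:
R_carbon steel = L/(kA) = 0.0022/(47.1×1.1) = 4.246×10^-5 K/W
R_outer film = 1/(h_o·A) = 1/(11.1×1.1) = 0.0819 K/W
Sum of known resistances R_other = 0.08194 K/W
Total R = ΔT/Q = 115/255 = 0.451 K/W
R_vermiculite fill = R_total − R_other = 0.369 K/W
k = L/(R·A) = 0.029/(0.369×1.1)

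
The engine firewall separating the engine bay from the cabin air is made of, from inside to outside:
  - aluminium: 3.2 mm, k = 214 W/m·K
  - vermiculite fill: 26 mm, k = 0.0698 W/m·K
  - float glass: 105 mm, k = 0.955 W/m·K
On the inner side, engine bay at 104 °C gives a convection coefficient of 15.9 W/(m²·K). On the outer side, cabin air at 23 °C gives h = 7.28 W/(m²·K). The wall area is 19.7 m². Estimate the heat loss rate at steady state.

Treating each layer as a thermal resistance in series:
R_inner film = 1/(h_i·A) = 1/(15.9×19.7) = 0.003193 K/W
R_aluminium = L/(kA) = 0.0032/(214×19.7) = 7.59×10^-7 K/W
R_vermiculite fill = L/(kA) = 0.026/(0.0698×19.7) = 0.01891 K/W
R_float glass = L/(kA) = 0.105/(0.955×19.7) = 0.005581 K/W
R_outer film = 1/(h_o·A) = 1/(7.28×19.7) = 0.006973 K/W
R_total = 0.03466 K/W
Q = ΔT / R_total = 81 / 0.03466

Q ≈ 2340 W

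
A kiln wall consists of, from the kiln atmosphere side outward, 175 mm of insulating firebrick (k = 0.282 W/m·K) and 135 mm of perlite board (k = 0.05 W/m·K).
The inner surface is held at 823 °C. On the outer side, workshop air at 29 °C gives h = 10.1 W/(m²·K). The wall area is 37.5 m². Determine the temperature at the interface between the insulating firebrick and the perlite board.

Treating each layer as a thermal resistance in series:
R_insulating firebrick = L/(kA) = 0.175/(0.282×37.5) = 0.01655 K/W
R_perlite board = L/(kA) = 0.135/(0.05×37.5) = 0.072 K/W
R_outer film = 1/(h_o·A) = 1/(10.1×37.5) = 0.00264 K/W
R_total = 0.09119 K/W;  Q = ΔT/R_total = 794/0.09119 = 8707 W
T_interface = T_inner − Q·ΣR(inner→interface) = 823 − 8710×0.01655

T ≈ 679 °C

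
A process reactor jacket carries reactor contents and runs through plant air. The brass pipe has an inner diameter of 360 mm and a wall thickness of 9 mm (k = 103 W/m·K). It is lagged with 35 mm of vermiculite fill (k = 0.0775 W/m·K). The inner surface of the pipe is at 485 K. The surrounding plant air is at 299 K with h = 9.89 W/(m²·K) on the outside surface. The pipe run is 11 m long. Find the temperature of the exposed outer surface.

For a radial system each layer contributes R = ln(r_out/r_in)/(2πkL); films add R = 1/(hA).
R_brass pipe wall = ln(189/180)/(2π×103×11) = 6.854×10^-6 K/W
R_vermiculite fill = ln(224/189)/(2π×0.0775×11) = 0.03172 K/W
R_outer film = 1/(h_o·2πr_oL) = 1/(9.89×2π×0.224×11) = 0.006531 K/W
R_total = 0.03826 K/W
Q = ΔT/R_total = 186/0.03826
Q = 4860 W
T_interface = T_inner − Q·ΣR(inner→interface) = 485 − 4860×0.03173

T ≈ 331 K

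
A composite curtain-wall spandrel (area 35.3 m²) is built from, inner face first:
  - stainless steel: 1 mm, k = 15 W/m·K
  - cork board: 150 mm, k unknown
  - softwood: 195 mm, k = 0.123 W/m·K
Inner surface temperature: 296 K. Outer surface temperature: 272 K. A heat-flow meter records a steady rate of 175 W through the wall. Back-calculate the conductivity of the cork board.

k ≈ 0.0461 W/(m·K)

Using the resistance-network approach (series):
R_stainless steel = L/(kA) = 0.001/(15×35.3) = 1.889×10^-6 K/W
R_softwood = L/(kA) = 0.195/(0.123×35.3) = 0.04491 K/W
Sum of known resistances R_other = 0.04491 K/W
Total R = ΔT/Q = 24/175 = 0.1371 K/W
R_cork board = R_total − R_other = 0.09223 K/W
k = L/(R·A) = 0.15/(0.09223×35.3)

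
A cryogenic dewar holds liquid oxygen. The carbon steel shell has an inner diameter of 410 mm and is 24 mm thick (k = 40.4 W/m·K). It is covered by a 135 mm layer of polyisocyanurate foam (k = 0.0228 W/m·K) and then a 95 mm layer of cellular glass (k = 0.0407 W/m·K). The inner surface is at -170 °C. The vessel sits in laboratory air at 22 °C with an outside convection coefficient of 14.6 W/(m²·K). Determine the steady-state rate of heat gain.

Each spherical layer contributes R = (1/r_i − 1/r_o)/(4πk):
R_carbon steel shell = (1/0.205 − 1/0.229)/(4π×40.4) = 0.001007 K/W
R_polyisocyanurate foam = (1/0.229 − 1/0.364)/(4π×0.0228) = 5.653 K/W
R_cellular glass = (1/0.364 − 1/0.459)/(4π×0.0407) = 1.112 K/W
R_outer film = 1/(h·4πr_o²) = 1/(14.6×4π×0.459²) = 0.02587 K/W
R_total = 6.791 K/W
Q = ΔT/R_total = 192/6.791

Q ≈ 28.3 W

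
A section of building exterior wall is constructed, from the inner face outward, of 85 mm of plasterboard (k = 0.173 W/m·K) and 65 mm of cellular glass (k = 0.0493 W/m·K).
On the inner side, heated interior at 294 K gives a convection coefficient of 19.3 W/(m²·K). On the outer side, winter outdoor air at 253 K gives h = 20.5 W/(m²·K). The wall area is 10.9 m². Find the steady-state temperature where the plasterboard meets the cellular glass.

Thermal resistances in series:
R_inner film = 1/(h_i·A) = 1/(19.3×10.9) = 0.004754 K/W
R_plasterboard = L/(kA) = 0.085/(0.173×10.9) = 0.04508 K/W
R_cellular glass = L/(kA) = 0.065/(0.0493×10.9) = 0.121 K/W
R_outer film = 1/(h_o·A) = 1/(20.5×10.9) = 0.004475 K/W
R_total = 0.1753 K/W;  Q = ΔT/R_total = 41/0.1753 = 233.9 W
T_interface = T_inner − Q·ΣR(inner→interface) = 294 − 234×0.04983

T ≈ 282 K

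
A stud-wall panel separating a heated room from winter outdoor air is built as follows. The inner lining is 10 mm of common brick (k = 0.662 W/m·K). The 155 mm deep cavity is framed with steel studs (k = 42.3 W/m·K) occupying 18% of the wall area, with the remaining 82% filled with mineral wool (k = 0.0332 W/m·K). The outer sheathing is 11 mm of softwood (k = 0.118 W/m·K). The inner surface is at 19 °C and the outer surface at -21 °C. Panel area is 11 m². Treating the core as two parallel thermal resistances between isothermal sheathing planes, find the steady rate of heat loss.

Sheathing layers in series; stud and cavity paths in parallel between them.
R_inner = 0.01/(0.662×11) = 0.001373 K/W
R_stud  = 0.155/(42.3×0.18×11) = 0.001851 K/W
R_cav   = 0.155/(0.0332×0.82×11) = 0.5176 K/W
1/R_core = 1/R_stud + 1/R_cav → R_core = 0.001844 K/W
R_outer = 0.011/(0.118×11) = 0.008475 K/W
R_total = 0.01169 K/W
Q = ΔT/R_total = 40/0.01169

Q ≈ 3420 W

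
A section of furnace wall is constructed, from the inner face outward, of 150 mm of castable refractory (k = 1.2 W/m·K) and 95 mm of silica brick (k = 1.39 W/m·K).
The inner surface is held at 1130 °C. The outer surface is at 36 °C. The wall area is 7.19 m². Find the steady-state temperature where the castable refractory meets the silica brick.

Series thermal resistances:
R_castable refractory = L/(kA) = 0.15/(1.2×7.19) = 0.01739 K/W
R_silica brick = L/(kA) = 0.095/(1.39×7.19) = 0.009506 K/W
R_total = 0.02689 K/W;  Q = ΔT/R_total = 1094/0.02689 = 40680 W
T_interface = T_inner − Q·ΣR(inner→interface) = 1130 − 40700×0.01739

T ≈ 423 °C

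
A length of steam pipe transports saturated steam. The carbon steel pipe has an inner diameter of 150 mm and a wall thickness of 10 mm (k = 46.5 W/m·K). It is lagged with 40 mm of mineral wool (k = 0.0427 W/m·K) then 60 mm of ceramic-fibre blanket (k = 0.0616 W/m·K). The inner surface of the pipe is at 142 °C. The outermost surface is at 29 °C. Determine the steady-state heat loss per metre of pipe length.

Treating each annulus and film as a series resistance:
R_carbon steel pipe wall = ln(85/75)/(2π×46.5×1) = 4.284×10^-4 K/W
R_mineral wool = ln(125/85)/(2π×0.0427×1) = 1.437 K/W
R_ceramic-fibre blanket = ln(185/125)/(2π×0.0616×1) = 1.013 K/W
R_total = 2.451 K/W
Q = ΔT/R_total = 113/2.451

q′ ≈ 46.1 W/m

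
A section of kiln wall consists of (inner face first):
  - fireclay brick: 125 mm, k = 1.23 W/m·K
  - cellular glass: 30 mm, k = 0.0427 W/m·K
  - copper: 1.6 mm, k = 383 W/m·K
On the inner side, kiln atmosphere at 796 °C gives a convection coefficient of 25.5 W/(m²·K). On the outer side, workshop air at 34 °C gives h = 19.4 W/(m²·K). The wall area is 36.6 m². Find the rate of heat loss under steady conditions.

Model the wall as resistances in series:
R_inner film = 1/(h_i·A) = 1/(25.5×36.6) = 0.001071 K/W
R_fireclay brick = L/(kA) = 0.125/(1.23×36.6) = 0.002777 K/W
R_cellular glass = L/(kA) = 0.03/(0.0427×36.6) = 0.0192 K/W
R_copper = L/(kA) = 0.0016/(383×36.6) = 1.141×10^-7 K/W
R_outer film = 1/(h_o·A) = 1/(19.4×36.6) = 0.001408 K/W
R_total = 0.02445 K/W
Q = ΔT / R_total = 762 / 0.02445

Q ≈ 31200 W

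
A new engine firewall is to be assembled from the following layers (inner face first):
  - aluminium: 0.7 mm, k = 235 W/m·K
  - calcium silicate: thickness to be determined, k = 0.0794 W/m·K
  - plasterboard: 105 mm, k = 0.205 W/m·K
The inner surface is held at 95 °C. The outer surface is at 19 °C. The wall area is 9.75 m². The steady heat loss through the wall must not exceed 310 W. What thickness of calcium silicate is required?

L ≈ 149 mm

Model the wall as resistances in series:
R_aluminium = L/(kA) = 0.0007/(235×9.75) = 3.055×10^-7 K/W
R_plasterboard = L/(kA) = 0.105/(0.205×9.75) = 0.05253 K/W
Sum of the known resistances R_other = 0.05253 K/W
Required total resistance R_tot = ΔT/Q_allow = 76/310 = 0.2452 K/W
R_calcium silicate = R_tot − R_other = 0.1926 K/W
L = R·k·A = 0.1926×0.0794×9.75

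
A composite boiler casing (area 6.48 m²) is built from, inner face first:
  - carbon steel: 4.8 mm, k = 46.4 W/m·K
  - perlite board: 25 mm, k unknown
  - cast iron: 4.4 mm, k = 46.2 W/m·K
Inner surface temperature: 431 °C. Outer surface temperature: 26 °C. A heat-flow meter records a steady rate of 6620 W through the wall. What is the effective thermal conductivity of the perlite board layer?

Series thermal resistances:
R_carbon steel = L/(kA) = 0.0048/(46.4×6.48) = 1.596×10^-5 K/W
R_cast iron = L/(kA) = 0.0044/(46.2×6.48) = 1.47×10^-5 K/W
Sum of known resistances R_other = 3.066×10^-5 K/W
Total R = ΔT/Q = 405/6620 = 0.06118 K/W
R_perlite board = R_total − R_other = 0.06115 K/W
k = L/(R·A) = 0.025/(0.06115×6.48)

k ≈ 0.0631 W/(m·K)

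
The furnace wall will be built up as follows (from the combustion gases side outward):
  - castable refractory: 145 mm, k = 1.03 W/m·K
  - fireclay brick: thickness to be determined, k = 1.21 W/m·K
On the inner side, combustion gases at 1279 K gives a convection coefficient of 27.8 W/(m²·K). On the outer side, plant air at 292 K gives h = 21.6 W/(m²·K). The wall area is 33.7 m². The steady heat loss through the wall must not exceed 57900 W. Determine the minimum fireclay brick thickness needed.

Series thermal resistances:
R_inner film = 1/(h_i·A) = 1/(27.8×33.7) = 0.001067 K/W
R_castable refractory = L/(kA) = 0.145/(1.03×33.7) = 0.004177 K/W
R_outer film = 1/(h_o·A) = 1/(21.6×33.7) = 0.001374 K/W
Sum of the known resistances R_other = 0.006619 K/W
Required total resistance R_tot = ΔT/Q_allow = 987/57900 = 0.01705 K/W
R_fireclay brick = R_tot − R_other = 0.01043 K/W
L = R·k·A = 0.01043×1.21×33.7

L ≈ 425 mm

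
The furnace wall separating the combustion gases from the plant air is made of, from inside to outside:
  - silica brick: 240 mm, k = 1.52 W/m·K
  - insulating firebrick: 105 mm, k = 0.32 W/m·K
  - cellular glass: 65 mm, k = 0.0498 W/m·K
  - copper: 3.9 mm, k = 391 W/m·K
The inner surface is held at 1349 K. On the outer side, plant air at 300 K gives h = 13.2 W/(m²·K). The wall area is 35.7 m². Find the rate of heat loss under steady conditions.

Series thermal resistances:
R_silica brick = L/(kA) = 0.24/(1.52×35.7) = 0.004423 K/W
R_insulating firebrick = L/(kA) = 0.105/(0.32×35.7) = 0.009191 K/W
R_cellular glass = L/(kA) = 0.065/(0.0498×35.7) = 0.03656 K/W
R_copper = L/(kA) = 0.0039/(391×35.7) = 2.794×10^-7 K/W
R_outer film = 1/(h_o·A) = 1/(13.2×35.7) = 0.002122 K/W
R_total = 0.0523 K/W
Q = ΔT / R_total = 1049 / 0.0523

Q ≈ 20100 W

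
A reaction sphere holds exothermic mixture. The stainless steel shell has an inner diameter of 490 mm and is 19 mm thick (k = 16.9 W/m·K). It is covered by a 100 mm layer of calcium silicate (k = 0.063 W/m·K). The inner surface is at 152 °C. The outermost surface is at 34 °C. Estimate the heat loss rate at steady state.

Q ≈ 89.7 W

Each spherical layer contributes R = (1/r_i − 1/r_o)/(4πk):
R_stainless steel shell = (1/0.245 − 1/0.264)/(4π×16.9) = 0.001383 K/W
R_calcium silicate = (1/0.264 − 1/0.364)/(4π×0.063) = 1.314 K/W
R_total = 1.316 K/W
Q = ΔT/R_total = 118/1.316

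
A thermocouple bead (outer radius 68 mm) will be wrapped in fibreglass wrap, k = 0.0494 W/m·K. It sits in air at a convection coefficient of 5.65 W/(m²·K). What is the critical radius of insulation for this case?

r_cr ≈ 17.5 mm

For a sphere r_cr = 2k/h = 2×0.0494/5.65
r_cr = 17.5 mm; since the bare radius (68 mm) is above r_cr, any added insulation will reduce heat loss.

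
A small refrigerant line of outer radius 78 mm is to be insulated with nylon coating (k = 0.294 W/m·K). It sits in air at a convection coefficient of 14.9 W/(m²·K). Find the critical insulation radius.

r_cr ≈ 19.7 mm

For a cylinder r_cr = k/h = 0.294/14.9
r_cr = 19.7 mm; since the bare radius (78 mm) is above r_cr, any added insulation will reduce heat loss.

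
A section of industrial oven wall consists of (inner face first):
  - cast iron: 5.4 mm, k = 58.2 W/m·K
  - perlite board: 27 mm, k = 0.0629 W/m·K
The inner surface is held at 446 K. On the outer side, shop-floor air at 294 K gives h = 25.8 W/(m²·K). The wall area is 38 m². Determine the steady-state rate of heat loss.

Thermal resistances in series:
R_cast iron = L/(kA) = 0.0054/(58.2×38) = 2.442×10^-6 K/W
R_perlite board = L/(kA) = 0.027/(0.0629×38) = 0.0113 K/W
R_outer film = 1/(h_o·A) = 1/(25.8×38) = 0.00102 K/W
R_total = 0.01232 K/W
Q = ΔT / R_total = 152 / 0.01232

Q ≈ 12300 W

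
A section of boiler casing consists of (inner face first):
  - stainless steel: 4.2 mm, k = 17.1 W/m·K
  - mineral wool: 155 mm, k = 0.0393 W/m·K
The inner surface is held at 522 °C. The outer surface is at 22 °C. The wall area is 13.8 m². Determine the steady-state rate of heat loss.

Thermal resistances in series:
R_stainless steel = L/(kA) = 0.0042/(17.1×13.8) = 1.78×10^-5 K/W
R_mineral wool = L/(kA) = 0.155/(0.0393×13.8) = 0.2858 K/W
R_total = 0.2858 K/W
Q = ΔT / R_total = 500 / 0.2858

Q ≈ 1750 W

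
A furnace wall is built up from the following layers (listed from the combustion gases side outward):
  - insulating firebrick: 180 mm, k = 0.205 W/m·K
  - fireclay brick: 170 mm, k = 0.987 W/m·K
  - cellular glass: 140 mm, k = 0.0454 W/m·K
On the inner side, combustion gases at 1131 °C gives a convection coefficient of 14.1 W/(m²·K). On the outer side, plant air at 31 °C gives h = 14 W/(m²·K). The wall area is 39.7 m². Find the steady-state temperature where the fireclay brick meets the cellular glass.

T ≈ 843 °C

Treating each layer as a thermal resistance in series:
R_inner film = 1/(h_i·A) = 1/(14.1×39.7) = 0.001786 K/W
R_insulating firebrick = L/(kA) = 0.18/(0.205×39.7) = 0.02212 K/W
R_fireclay brick = L/(kA) = 0.17/(0.987×39.7) = 0.004339 K/W
R_cellular glass = L/(kA) = 0.14/(0.0454×39.7) = 0.07768 K/W
R_outer film = 1/(h_o·A) = 1/(14×39.7) = 0.001799 K/W
R_total = 0.1077 K/W;  Q = ΔT/R_total = 1100/0.1077 = 10210 W
T_interface = T_inner − Q·ΣR(inner→interface) = 1131 − 10200×0.02824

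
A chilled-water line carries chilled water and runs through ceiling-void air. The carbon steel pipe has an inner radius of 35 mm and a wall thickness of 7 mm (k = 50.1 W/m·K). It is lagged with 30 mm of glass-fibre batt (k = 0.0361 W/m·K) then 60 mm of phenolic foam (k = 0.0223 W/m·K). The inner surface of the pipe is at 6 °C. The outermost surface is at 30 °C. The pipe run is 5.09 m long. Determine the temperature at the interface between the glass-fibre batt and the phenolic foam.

For a radial system each layer contributes R = ln(r_out/r_in)/(2πkL); films add R = 1/(hA).
R_carbon steel pipe wall = ln(42/35)/(2π×50.1×5.09) = 1.138×10^-4 K/W
R_glass-fibre batt = ln(72/42)/(2π×0.0361×5.09) = 0.4669 K/W
R_phenolic foam = ln(132/72)/(2π×0.0223×5.09) = 0.8499 K/W
R_total = 1.317 K/W
Q = ΔT/R_total = 24/1.317
Q = 18.2 W
T_interface = T_inner + Q·ΣR(inner→interface) = 6 + 18.2×0.467

T ≈ 14.5 °C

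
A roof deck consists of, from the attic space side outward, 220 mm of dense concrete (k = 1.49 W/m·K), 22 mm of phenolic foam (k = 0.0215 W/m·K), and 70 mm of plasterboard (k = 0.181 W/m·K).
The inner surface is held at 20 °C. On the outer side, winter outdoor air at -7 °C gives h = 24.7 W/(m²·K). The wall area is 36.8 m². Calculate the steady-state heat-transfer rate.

Using the resistance-network approach (series):
R_dense concrete = L/(kA) = 0.22/(1.49×36.8) = 0.004012 K/W
R_phenolic foam = L/(kA) = 0.022/(0.0215×36.8) = 0.02781 K/W
R_plasterboard = L/(kA) = 0.07/(0.181×36.8) = 0.01051 K/W
R_outer film = 1/(h_o·A) = 1/(24.7×36.8) = 0.0011 K/W
R_total = 0.04343 K/W
Q = ΔT / R_total = 27 / 0.04343

Q ≈ 622 W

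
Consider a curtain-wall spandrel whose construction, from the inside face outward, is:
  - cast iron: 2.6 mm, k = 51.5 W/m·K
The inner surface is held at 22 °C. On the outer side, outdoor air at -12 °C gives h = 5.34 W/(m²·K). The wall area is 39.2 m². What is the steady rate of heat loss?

Series thermal resistances:
R_cast iron = L/(kA) = 0.0026/(51.5×39.2) = 1.288×10^-6 K/W
R_outer film = 1/(h_o·A) = 1/(5.34×39.2) = 0.004777 K/W
R_total = 0.004778 K/W
Q = ΔT / R_total = 34 / 0.004778

Q ≈ 7120 W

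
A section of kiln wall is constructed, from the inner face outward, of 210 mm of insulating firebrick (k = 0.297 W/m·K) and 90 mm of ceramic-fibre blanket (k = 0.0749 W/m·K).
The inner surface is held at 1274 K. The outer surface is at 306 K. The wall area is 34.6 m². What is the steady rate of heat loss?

Q ≈ 17500 W

Series thermal resistances:
R_insulating firebrick = L/(kA) = 0.21/(0.297×34.6) = 0.02044 K/W
R_ceramic-fibre blanket = L/(kA) = 0.09/(0.0749×34.6) = 0.03473 K/W
R_total = 0.05516 K/W
Q = ΔT / R_total = 968 / 0.05516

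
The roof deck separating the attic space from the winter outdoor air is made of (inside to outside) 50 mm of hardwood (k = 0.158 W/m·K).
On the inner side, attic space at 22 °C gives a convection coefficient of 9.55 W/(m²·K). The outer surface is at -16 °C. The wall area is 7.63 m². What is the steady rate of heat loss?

Q ≈ 688 W

Model the wall as resistances in series:
R_inner film = 1/(h_i·A) = 1/(9.55×7.63) = 0.01372 K/W
R_hardwood = L/(kA) = 0.05/(0.158×7.63) = 0.04148 K/W
R_total = 0.0552 K/W
Q = ΔT / R_total = 38 / 0.0552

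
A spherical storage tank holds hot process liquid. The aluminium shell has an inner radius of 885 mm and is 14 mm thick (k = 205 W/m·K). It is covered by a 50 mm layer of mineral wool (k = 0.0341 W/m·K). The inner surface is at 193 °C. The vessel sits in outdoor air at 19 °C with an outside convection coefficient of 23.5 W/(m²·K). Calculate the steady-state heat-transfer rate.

For a spherical shell R = (1/r₁ − 1/r₂)/(4πk); film R = 1/(h·4πr²). In series:
R_aluminium shell = (1/0.885 − 1/0.899)/(4π×205) = 6.831×10^-6 K/W
R_mineral wool = (1/0.899 − 1/0.949)/(4π×0.0341) = 0.1368 K/W
R_outer film = 1/(h·4πr_o²) = 1/(23.5×4π×0.949²) = 0.00376 K/W
R_total = 0.1405 K/W
Q = ΔT/R_total = 174/0.1405

Q ≈ 1240 W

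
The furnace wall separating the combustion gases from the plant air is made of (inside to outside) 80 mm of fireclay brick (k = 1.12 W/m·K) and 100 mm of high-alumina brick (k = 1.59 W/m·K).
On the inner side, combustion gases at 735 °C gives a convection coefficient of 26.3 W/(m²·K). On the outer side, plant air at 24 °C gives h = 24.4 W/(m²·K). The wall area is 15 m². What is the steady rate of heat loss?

Q ≈ 50000 W

Series thermal resistances:
R_inner film = 1/(h_i·A) = 1/(26.3×15) = 0.002535 K/W
R_fireclay brick = L/(kA) = 0.08/(1.12×15) = 0.004762 K/W
R_high-alumina brick = L/(kA) = 0.1/(1.59×15) = 0.004193 K/W
R_outer film = 1/(h_o·A) = 1/(24.4×15) = 0.002732 K/W
R_total = 0.01422 K/W
Q = ΔT / R_total = 711 / 0.01422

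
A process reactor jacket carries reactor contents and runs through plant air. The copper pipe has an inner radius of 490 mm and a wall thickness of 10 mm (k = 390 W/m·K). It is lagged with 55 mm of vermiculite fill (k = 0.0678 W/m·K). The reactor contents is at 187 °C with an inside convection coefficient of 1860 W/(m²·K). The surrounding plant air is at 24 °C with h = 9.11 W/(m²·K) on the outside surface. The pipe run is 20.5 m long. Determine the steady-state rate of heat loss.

Q ≈ 12100 W

Treating each annulus and film as a series resistance:
R_inner film = 1/(h_i·2πr₁L) = 1/(1860×2π×0.49×20.5) = 8.518×10^-6 K/W
R_copper pipe wall = ln(500/490)/(2π×390×20.5) = 4.022×10^-7 K/W
R_vermiculite fill = ln(555/500)/(2π×0.0678×20.5) = 0.01195 K/W
R_outer film = 1/(h_o·2πr_oL) = 1/(9.11×2π×0.555×20.5) = 0.001536 K/W
R_total = 0.01349 K/W
Q = ΔT/R_total = 163/0.01349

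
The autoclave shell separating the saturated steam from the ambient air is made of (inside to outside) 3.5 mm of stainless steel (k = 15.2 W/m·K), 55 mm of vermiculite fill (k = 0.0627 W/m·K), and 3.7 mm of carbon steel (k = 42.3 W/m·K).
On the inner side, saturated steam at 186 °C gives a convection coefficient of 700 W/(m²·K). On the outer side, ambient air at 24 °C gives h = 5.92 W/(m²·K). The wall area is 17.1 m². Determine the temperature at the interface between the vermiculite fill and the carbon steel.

T ≈ 50.1 °C

Thermal resistances in series:
R_inner film = 1/(h_i·A) = 1/(700×17.1) = 8.354×10^-5 K/W
R_stainless steel = L/(kA) = 0.0035/(15.2×17.1) = 1.347×10^-5 K/W
R_vermiculite fill = L/(kA) = 0.055/(0.0627×17.1) = 0.0513 K/W
R_carbon steel = L/(kA) = 0.0037/(42.3×17.1) = 5.115×10^-6 K/W
R_outer film = 1/(h_o·A) = 1/(5.92×17.1) = 0.009878 K/W
R_total = 0.06128 K/W;  Q = ΔT/R_total = 162/0.06128 = 2644 W
T_interface = T_inner − Q·ΣR(inner→interface) = 186 − 2640×0.05139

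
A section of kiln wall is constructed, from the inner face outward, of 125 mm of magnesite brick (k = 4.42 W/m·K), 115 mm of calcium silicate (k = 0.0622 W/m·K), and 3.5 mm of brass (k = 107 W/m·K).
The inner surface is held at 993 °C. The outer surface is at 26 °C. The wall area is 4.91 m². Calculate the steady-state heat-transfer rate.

Q ≈ 2530 W

Treating each layer as a thermal resistance in series:
R_magnesite brick = L/(kA) = 0.125/(4.42×4.91) = 0.00576 K/W
R_calcium silicate = L/(kA) = 0.115/(0.0622×4.91) = 0.3766 K/W
R_brass = L/(kA) = 0.0035/(107×4.91) = 6.662×10^-6 K/W
R_total = 0.3823 K/W
Q = ΔT / R_total = 967 / 0.3823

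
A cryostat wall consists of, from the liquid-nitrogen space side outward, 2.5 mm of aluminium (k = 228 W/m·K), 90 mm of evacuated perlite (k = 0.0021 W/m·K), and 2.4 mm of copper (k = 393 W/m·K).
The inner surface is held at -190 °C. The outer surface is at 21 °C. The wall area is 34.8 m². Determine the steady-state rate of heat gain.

Q ≈ 171 W

Using the resistance-network approach (series):
R_aluminium = L/(kA) = 0.0025/(228×34.8) = 3.151×10^-7 K/W
R_evacuated perlite = L/(kA) = 0.09/(0.0021×34.8) = 1.232 K/W
R_copper = L/(kA) = 0.0024/(393×34.8) = 1.755×10^-7 K/W
R_total = 1.232 K/W
Q = ΔT / R_total = 211 / 1.232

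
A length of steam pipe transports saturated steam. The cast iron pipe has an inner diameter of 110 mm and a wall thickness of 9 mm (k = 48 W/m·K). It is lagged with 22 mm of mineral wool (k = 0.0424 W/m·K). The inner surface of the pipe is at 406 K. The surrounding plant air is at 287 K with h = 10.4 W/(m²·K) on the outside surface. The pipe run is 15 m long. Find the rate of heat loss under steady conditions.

Q ≈ 1390 W

For a radial system each layer contributes R = ln(r_out/r_in)/(2πkL); films add R = 1/(hA).
R_cast iron pipe wall = ln(64/55)/(2π×48×15) = 3.35×10^-5 K/W
R_mineral wool = ln(86/64)/(2π×0.0424×15) = 0.07394 K/W
R_outer film = 1/(h_o·2πr_oL) = 1/(10.4×2π×0.086×15) = 0.01186 K/W
R_total = 0.08583 K/W
Q = ΔT/R_total = 119/0.08583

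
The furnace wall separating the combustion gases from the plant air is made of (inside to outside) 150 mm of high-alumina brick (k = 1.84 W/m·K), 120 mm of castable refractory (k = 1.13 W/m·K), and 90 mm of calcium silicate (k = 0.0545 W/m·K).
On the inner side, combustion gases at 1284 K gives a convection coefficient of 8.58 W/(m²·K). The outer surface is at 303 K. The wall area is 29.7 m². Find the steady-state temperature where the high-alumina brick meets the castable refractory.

T ≈ 1180 K

Using the resistance-network approach (series):
R_inner film = 1/(h_i·A) = 1/(8.58×29.7) = 0.003924 K/W
R_high-alumina brick = L/(kA) = 0.15/(1.84×29.7) = 0.002745 K/W
R_castable refractory = L/(kA) = 0.12/(1.13×29.7) = 0.003576 K/W
R_calcium silicate = L/(kA) = 0.09/(0.0545×29.7) = 0.0556 K/W
R_total = 0.06585 K/W;  Q = ΔT/R_total = 981/0.06585 = 14900 W
T_interface = T_inner − Q·ΣR(inner→interface) = 1284 − 14900×0.006669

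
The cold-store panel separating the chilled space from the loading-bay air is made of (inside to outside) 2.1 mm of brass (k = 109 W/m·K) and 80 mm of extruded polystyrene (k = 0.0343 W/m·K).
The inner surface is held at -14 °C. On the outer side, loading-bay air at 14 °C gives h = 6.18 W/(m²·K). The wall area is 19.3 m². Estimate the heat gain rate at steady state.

Q ≈ 217 W

Treating each layer as a thermal resistance in series:
R_brass = L/(kA) = 0.0021/(109×19.3) = 9.982×10^-7 K/W
R_extruded polystyrene = L/(kA) = 0.08/(0.0343×19.3) = 0.1208 K/W
R_outer film = 1/(h_o·A) = 1/(6.18×19.3) = 0.008384 K/W
R_total = 0.1292 K/W
Q = ΔT / R_total = 28 / 0.1292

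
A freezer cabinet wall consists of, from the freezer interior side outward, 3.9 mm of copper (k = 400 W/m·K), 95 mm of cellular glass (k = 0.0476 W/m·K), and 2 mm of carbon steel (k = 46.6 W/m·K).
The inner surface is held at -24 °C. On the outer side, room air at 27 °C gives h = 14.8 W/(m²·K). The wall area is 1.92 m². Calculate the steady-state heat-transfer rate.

Q ≈ 47.5 W

Model the wall as resistances in series:
R_copper = L/(kA) = 0.0039/(400×1.92) = 5.078×10^-6 K/W
R_cellular glass = L/(kA) = 0.095/(0.0476×1.92) = 1.039 K/W
R_carbon steel = L/(kA) = 0.002/(46.6×1.92) = 2.235×10^-5 K/W
R_outer film = 1/(h_o·A) = 1/(14.8×1.92) = 0.03519 K/W
R_total = 1.075 K/W
Q = ΔT / R_total = 51 / 1.075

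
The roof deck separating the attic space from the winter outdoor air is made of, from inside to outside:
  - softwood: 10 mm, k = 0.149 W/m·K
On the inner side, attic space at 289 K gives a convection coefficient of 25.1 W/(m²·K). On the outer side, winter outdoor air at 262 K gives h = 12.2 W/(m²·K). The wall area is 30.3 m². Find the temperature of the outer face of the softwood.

T ≈ 274 K

Thermal resistances in series:
R_inner film = 1/(h_i·A) = 1/(25.1×30.3) = 0.001315 K/W
R_softwood = L/(kA) = 0.01/(0.149×30.3) = 0.002215 K/W
R_outer film = 1/(h_o·A) = 1/(12.2×30.3) = 0.002705 K/W
R_total = 0.006235 K/W;  Q = ΔT/R_total = 27/0.006235 = 4330 W
T_interface = T_inner − Q·ΣR(inner→interface) = 289 − 4330×0.00353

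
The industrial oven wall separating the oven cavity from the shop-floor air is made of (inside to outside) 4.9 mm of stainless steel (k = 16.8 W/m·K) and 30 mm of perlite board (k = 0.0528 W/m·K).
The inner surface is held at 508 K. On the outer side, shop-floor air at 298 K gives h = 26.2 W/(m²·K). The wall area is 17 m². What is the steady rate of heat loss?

Q ≈ 5880 W

Treating each layer as a thermal resistance in series:
R_stainless steel = L/(kA) = 0.0049/(16.8×17) = 1.716×10^-5 K/W
R_perlite board = L/(kA) = 0.03/(0.0528×17) = 0.03342 K/W
R_outer film = 1/(h_o·A) = 1/(26.2×17) = 0.002245 K/W
R_total = 0.03568 K/W
Q = ΔT / R_total = 210 / 0.03568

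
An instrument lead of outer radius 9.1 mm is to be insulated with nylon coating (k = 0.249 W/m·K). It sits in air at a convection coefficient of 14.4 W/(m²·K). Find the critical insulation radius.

For a cylinder r_cr = k/h = 0.249/14.4
r_cr = 17.3 mm; since the bare radius (9.1 mm) is below r_cr, adding a thin layer of insulation will *increase* heat loss.

r_cr ≈ 17.3 mm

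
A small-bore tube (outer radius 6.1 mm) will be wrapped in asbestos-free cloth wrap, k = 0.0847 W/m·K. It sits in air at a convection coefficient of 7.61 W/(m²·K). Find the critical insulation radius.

For a cylinder r_cr = k/h = 0.0847/7.61
r_cr = 11.1 mm; since the bare radius (6.1 mm) is below r_cr, adding a thin layer of insulation will *increase* heat loss.

r_cr ≈ 11.1 mm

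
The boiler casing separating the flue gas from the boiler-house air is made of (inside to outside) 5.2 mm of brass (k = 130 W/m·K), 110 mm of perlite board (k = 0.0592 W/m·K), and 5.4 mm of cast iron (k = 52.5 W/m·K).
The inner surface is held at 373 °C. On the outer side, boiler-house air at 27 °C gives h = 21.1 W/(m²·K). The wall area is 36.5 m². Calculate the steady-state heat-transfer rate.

Q ≈ 6630 W

Using the resistance-network approach (series):
R_brass = L/(kA) = 0.0052/(130×36.5) = 1.096×10^-6 K/W
R_perlite board = L/(kA) = 0.11/(0.0592×36.5) = 0.05091 K/W
R_cast iron = L/(kA) = 0.0054/(52.5×36.5) = 2.818×10^-6 K/W
R_outer film = 1/(h_o·A) = 1/(21.1×36.5) = 0.001298 K/W
R_total = 0.05221 K/W
Q = ΔT / R_total = 346 / 0.05221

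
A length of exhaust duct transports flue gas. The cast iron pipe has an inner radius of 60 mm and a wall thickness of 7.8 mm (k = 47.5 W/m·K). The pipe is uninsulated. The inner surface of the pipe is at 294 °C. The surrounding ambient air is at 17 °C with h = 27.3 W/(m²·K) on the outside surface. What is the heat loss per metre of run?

q′ ≈ 3210 W/m

For a radial system each layer contributes R = ln(r_out/r_in)/(2πkL); films add R = 1/(hA).
R_cast iron pipe wall = ln(67.8/60)/(2π×47.5×1) = 4.095×10^-4 K/W
R_outer film = 1/(h_o·2πr_oL) = 1/(27.3×2π×0.0678×1) = 0.08599 K/W
R_total = 0.0864 K/W
Q = ΔT/R_total = 277/0.0864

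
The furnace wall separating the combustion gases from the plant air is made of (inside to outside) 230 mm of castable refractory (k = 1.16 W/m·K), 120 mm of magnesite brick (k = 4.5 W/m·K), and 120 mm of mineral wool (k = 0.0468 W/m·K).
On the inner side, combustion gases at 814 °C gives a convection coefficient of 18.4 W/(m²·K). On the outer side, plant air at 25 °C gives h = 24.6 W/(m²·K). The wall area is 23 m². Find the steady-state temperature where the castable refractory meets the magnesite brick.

T ≈ 745 °C

Series thermal resistances:
R_inner film = 1/(h_i·A) = 1/(18.4×23) = 0.002363 K/W
R_castable refractory = L/(kA) = 0.23/(1.16×23) = 0.008621 K/W
R_magnesite brick = L/(kA) = 0.12/(4.5×23) = 0.001159 K/W
R_mineral wool = L/(kA) = 0.12/(0.0468×23) = 0.1115 K/W
R_outer film = 1/(h_o·A) = 1/(24.6×23) = 0.001767 K/W
R_total = 0.1254 K/W;  Q = ΔT/R_total = 789/0.1254 = 6292 W
T_interface = T_inner − Q·ΣR(inner→interface) = 814 − 6290×0.01098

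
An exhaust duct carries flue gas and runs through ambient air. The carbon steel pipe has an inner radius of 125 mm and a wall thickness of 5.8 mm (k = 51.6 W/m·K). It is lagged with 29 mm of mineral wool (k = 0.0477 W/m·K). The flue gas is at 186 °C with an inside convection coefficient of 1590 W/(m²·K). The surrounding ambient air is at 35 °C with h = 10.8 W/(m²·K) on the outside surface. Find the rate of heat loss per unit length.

Radial resistances (cylindrical: R_cond = ln(r_o/r_i)/(2πkL), R_conv = 1/(h·2πrL)):
R_inner film = 1/(h_i·2πr₁L) = 1/(1590×2π×0.125×1) = 8.008×10^-4 K/W
R_carbon steel pipe wall = ln(130.8/125)/(2π×51.6×1) = 1.399×10^-4 K/W
R_mineral wool = ln(159.8/130.8)/(2π×0.0477×1) = 0.6682 K/W
R_outer film = 1/(h_o·2πr_oL) = 1/(10.8×2π×0.1598×1) = 0.09222 K/W
R_total = 0.7613 K/W
Q = ΔT/R_total = 151/0.7613

q′ ≈ 198 W/m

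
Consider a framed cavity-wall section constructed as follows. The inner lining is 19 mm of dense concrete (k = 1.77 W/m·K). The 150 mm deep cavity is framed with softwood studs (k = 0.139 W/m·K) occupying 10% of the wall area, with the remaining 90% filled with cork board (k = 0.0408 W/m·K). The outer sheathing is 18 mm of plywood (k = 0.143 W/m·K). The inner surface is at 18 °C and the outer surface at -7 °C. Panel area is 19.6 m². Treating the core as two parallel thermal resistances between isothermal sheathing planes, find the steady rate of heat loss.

Q ≈ 158 W

Sheathing layers in series; stud and cavity paths in parallel between them.
R_inner = 0.019/(1.77×19.6) = 5.477×10^-4 K/W
R_stud  = 0.15/(0.139×0.1×19.6) = 0.5506 K/W
R_cav   = 0.15/(0.0408×0.9×19.6) = 0.2084 K/W
1/R_core = 1/R_stud + 1/R_cav → R_core = 0.1512 K/W
R_outer = 0.018/(0.143×19.6) = 0.006422 K/W
R_total = 0.1582 K/W
Q = ΔT/R_total = 25/0.1582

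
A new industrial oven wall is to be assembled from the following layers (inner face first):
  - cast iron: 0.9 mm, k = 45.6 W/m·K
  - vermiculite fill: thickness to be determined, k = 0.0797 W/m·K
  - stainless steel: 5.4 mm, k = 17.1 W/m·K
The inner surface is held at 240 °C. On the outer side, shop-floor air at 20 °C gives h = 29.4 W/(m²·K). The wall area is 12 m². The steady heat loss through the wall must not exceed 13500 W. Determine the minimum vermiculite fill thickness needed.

Thermal resistances in series:
R_cast iron = L/(kA) = 0.0009/(45.6×12) = 1.645×10^-6 K/W
R_stainless steel = L/(kA) = 0.0054/(17.1×12) = 2.632×10^-5 K/W
R_outer film = 1/(h_o·A) = 1/(29.4×12) = 0.002834 K/W
Sum of the known resistances R_other = 0.002862 K/W
Required total resistance R_tot = ΔT/Q_allow = 220/13500 = 0.0163 K/W
R_vermiculite fill = R_tot − R_other = 0.01343 K/W
L = R·k·A = 0.01343×0.0797×12

L ≈ 12.8 mm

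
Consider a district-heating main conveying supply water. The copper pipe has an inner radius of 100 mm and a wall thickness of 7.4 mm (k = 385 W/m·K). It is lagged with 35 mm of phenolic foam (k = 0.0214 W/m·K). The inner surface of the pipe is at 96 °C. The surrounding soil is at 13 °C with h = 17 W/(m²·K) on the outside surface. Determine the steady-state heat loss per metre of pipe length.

q′ ≈ 38.4 W/m

Radial resistances (cylindrical: R_cond = ln(r_o/r_i)/(2πkL), R_conv = 1/(h·2πrL)):
R_copper pipe wall = ln(107.4/100)/(2π×385×1) = 2.951×10^-5 K/W
R_phenolic foam = ln(142.4/107.4)/(2π×0.0214×1) = 2.098 K/W
R_outer film = 1/(h_o·2πr_oL) = 1/(17×2π×0.1424×1) = 0.06574 K/W
R_total = 2.164 K/W
Q = ΔT/R_total = 83/2.164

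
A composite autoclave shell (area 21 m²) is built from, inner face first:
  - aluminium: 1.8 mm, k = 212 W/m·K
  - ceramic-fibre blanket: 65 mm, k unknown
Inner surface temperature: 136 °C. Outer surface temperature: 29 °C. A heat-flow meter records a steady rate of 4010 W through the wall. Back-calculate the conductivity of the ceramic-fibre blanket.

Series thermal resistances:
R_aluminium = L/(kA) = 0.0018/(212×21) = 4.043×10^-7 K/W
Sum of known resistances R_other = 4.043×10^-7 K/W
Total R = ΔT/Q = 107/4010 = 0.02668 K/W
R_ceramic-fibre blanket = R_total − R_other = 0.02668 K/W
k = L/(R·A) = 0.065/(0.02668×21)

k ≈ 0.116 W/(m·K)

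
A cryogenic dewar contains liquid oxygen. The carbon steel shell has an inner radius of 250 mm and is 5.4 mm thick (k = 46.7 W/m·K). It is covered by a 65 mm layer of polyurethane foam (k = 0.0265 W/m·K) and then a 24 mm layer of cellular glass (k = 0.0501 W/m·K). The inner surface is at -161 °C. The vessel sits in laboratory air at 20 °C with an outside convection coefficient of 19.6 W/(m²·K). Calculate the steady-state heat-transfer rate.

Radial (spherical) resistances in series:
R_carbon steel shell = (1/0.25 − 1/0.2554)/(4π×46.7) = 1.441×10^-4 K/W
R_polyurethane foam = (1/0.2554 − 1/0.3204)/(4π×0.0265) = 2.385 K/W
R_cellular glass = (1/0.3204 − 1/0.3444)/(4π×0.0501) = 0.3455 K/W
R_outer film = 1/(h·4πr_o²) = 1/(19.6×4π×0.3444²) = 0.03423 K/W
R_total = 2.765 K/W
Q = ΔT/R_total = 181/2.765

Q ≈ 65.5 W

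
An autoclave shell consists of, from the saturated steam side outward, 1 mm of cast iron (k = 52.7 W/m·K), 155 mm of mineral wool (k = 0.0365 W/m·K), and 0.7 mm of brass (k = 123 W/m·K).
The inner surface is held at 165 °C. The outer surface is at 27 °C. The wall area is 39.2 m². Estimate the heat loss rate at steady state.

Series thermal resistances:
R_cast iron = L/(kA) = 0.001/(52.7×39.2) = 4.841×10^-7 K/W
R_mineral wool = L/(kA) = 0.155/(0.0365×39.2) = 0.1083 K/W
R_brass = L/(kA) = 0.0007/(123×39.2) = 1.452×10^-7 K/W
R_total = 0.1083 K/W
Q = ΔT / R_total = 138 / 0.1083

Q ≈ 1270 W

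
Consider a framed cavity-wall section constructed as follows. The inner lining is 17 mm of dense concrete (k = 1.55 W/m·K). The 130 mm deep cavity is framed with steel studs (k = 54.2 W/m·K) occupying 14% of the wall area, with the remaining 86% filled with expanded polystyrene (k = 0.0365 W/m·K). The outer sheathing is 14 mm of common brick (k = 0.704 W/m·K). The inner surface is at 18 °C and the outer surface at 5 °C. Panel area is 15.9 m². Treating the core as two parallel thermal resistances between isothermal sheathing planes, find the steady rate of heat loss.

Q ≈ 4310 W

Sheathing layers in series; stud and cavity paths in parallel between them.
R_inner = 0.017/(1.55×15.9) = 6.898×10^-4 K/W
R_stud  = 0.13/(54.2×0.14×15.9) = 0.001078 K/W
R_cav   = 0.13/(0.0365×0.86×15.9) = 0.2605 K/W
1/R_core = 1/R_stud + 1/R_cav → R_core = 0.001073 K/W
R_outer = 0.014/(0.704×15.9) = 0.001251 K/W
R_total = 0.003014 K/W
Q = ΔT/R_total = 13/0.003014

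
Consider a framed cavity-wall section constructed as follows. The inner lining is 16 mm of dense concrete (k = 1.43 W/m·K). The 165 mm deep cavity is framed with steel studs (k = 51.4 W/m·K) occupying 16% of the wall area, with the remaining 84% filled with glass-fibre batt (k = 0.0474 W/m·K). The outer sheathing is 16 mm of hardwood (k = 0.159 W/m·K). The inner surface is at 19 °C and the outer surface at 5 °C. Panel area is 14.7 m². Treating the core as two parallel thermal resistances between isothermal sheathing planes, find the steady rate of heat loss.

Q ≈ 1560 W

Sheathing layers in series; stud and cavity paths in parallel between them.
R_inner = 0.016/(1.43×14.7) = 7.611×10^-4 K/W
R_stud  = 0.165/(51.4×0.16×14.7) = 0.001365 K/W
R_cav   = 0.165/(0.0474×0.84×14.7) = 0.2819 K/W
1/R_core = 1/R_stud + 1/R_cav → R_core = 0.001358 K/W
R_outer = 0.016/(0.159×14.7) = 0.006846 K/W
R_total = 0.008965 K/W
Q = ΔT/R_total = 14/0.008965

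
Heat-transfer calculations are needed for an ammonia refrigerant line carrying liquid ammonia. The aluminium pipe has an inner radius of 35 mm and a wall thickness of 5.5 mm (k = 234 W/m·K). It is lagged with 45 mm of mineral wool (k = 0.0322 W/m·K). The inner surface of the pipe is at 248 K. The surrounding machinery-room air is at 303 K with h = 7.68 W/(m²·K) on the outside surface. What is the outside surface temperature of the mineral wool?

For a radial system each layer contributes R = ln(r_out/r_in)/(2πkL); films add R = 1/(hA).
R_aluminium pipe wall = ln(40.5/35)/(2π×234×1) = 9.927×10^-5 K/W
R_mineral wool = ln(85.5/40.5)/(2π×0.0322×1) = 3.693 K/W
R_outer film = 1/(h_o·2πr_oL) = 1/(7.68×2π×0.0855×1) = 0.2424 K/W
R_total = 3.936 K/W
Q = ΔT/R_total = 55/3.936
Q = 14 W/m
T_interface = T_inner + Q·ΣR(inner→interface) = 248 + 14×3.693

T ≈ 300 K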